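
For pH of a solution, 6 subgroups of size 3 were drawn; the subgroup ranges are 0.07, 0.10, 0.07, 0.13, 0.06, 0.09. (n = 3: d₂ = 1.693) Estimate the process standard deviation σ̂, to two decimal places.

R̄ = (0.07 + 0.10 + 0.07 + 0.13 + 0.06 + 0.09) / 6 = 0.0867
σ̂ = R̄ / d₂ = 0.0867 / 1.693 = 0.0512

0.05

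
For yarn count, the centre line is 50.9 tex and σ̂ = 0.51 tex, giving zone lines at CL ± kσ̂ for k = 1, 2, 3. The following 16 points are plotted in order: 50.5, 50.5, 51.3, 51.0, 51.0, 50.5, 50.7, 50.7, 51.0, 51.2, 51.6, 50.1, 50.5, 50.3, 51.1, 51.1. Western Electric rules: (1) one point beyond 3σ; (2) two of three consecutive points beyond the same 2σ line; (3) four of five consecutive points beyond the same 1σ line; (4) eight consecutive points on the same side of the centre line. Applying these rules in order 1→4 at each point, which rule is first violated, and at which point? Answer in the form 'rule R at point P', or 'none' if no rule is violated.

Zone of each point (C = within 1σ̂, B = 1σ̂–2σ̂, A = 2σ̂–3σ̂, * = beyond 3σ̂; sign = side of CL): 1:-C, 2:-C, 3:+C, 4:+C, 5:+C, 6:-C, 7:-C, 8:-C, 9:+C, 10:+C, 11:+B, 12:-B, 13:-C, 14:-B, 15:+C, 16:+C
No rule fires across all 16 points.

none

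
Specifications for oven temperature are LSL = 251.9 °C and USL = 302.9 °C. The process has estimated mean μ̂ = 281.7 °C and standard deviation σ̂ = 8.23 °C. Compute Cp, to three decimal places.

Cp = (USL − LSL) / (6σ̂) = (302.9 − 251.9) / (6 × 8.23) = 51.0000 / 49.3800 = 1.0328

1.033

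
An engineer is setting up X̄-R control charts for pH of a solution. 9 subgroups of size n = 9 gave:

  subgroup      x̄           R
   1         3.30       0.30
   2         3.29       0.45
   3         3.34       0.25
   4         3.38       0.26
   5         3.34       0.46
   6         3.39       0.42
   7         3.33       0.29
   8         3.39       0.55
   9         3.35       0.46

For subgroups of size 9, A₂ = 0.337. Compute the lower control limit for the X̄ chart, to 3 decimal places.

3.217

X̄̄ = (3.30 + 3.29 + 3.34 + 3.38 + 3.34 + 3.39 + 3.33 + 3.39 + 3.35) / 9 = 30.1100 / 9 = 3.3456
R̄ = (0.30 + 0.45 + 0.25 + 0.26 + 0.46 + 0.42 + 0.29 + 0.55 + 0.46) / 9 = 3.4400 / 9 = 0.3822
LCL = X̄̄ − A₂·R̄ = 3.3456 − 0.337 × 0.3822 = 3.2167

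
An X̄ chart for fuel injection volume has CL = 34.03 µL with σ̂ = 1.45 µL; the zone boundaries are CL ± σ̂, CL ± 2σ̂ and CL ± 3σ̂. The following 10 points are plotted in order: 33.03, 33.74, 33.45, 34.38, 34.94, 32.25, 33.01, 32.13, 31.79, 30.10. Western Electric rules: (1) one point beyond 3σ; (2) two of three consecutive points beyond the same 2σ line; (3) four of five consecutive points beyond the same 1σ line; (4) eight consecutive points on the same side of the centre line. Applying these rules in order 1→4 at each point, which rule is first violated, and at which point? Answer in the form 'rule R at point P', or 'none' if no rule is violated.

Zone of each point (C = within 1σ̂, B = 1σ̂–2σ̂, A = 2σ̂–3σ̂, * = beyond 3σ̂; sign = side of CL): 1:-C, 2:-C, 3:-C, 4:+C, 5:+C, 6:-B, 7:-C, 8:-B, 9:-B, 10:-A
Rule 3 (four of five consecutive points beyond the same 1σ limit) is satisfied at point 10.

rule 3 at point 10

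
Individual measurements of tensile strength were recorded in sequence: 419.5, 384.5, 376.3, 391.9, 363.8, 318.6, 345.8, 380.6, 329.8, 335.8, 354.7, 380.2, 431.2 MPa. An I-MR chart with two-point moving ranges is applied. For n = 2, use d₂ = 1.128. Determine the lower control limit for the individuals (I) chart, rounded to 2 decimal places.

X̄ = (419.5 + 384.5 + 376.3 + 391.9 + 363.8 + 318.6 + 345.8 + 380.6 + 329.8 + 335.8 + 354.7 + 380.2 + 431.2) / 13 = 370.2077
Moving ranges: 35.0, 8.2, 15.6, 28.1, 45.2, 27.2, 34.8, 50.8, 6.0, 18.9, 25.5, 51.0; M̄R̄ = 346.3000 / 12 = 28.8583
LCL = X̄ − 3·M̄R̄/d₂ = 370.2077 − 3 × 28.8583 / 1.128 = 293.4568

293.46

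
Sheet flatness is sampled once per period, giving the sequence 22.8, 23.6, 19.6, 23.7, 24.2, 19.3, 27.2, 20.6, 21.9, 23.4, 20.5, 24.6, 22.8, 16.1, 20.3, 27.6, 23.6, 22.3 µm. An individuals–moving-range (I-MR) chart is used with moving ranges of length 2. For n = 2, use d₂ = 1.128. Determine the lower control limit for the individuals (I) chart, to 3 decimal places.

12.453

X̄ = (22.8 + 23.6 + 19.6 + 23.7 + 24.2 + 19.3 + 27.2 + 20.6 + 21.9 + 23.4 + 20.5 + 24.6 + 22.8 + 16.1 + 20.3 + 27.6 + 23.6 + 22.3) / 18 = 22.4500
Moving ranges: 0.8, 4.0, 4.1, 0.5, 4.9, 7.9, 6.6, 1.3, 1.5, 2.9, 4.1, 1.8, 6.7, 4.2, 7.3, 4.0, 1.3; M̄R̄ = 63.9000 / 17 = 3.7588
LCL = X̄ − 3·M̄R̄/d₂ = 22.4500 − 3 × 3.7588 / 1.128 = 12.4531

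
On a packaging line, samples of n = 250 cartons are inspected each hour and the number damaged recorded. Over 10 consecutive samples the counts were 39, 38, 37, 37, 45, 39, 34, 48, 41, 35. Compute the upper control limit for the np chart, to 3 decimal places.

p̄ = Σdᵢ / (k·n) = 393 / (10 × 250) = 0.15720
UCL = np̄ + 3·√(np̄(1−p̄)) = 39.3000 + 3 × √(39.3000×0.84280) = 39.3000 + 3 × 5.7552 = 56.5655

56.566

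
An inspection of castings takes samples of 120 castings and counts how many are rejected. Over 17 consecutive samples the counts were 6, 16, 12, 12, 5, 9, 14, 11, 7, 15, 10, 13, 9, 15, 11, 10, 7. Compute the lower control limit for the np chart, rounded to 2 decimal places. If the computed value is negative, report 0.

1.34

p̄ = Σdᵢ / (k·n) = 182 / (17 × 120) = 0.08922
LCL = np̄ − 3·√(np̄(1−p̄)) = 10.7059 − 3 × 3.1226 = 1.3380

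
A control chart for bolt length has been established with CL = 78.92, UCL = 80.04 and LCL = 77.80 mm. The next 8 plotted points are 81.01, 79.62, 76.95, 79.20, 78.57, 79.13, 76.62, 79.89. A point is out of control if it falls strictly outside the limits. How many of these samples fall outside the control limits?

Compare each point to [77.80, 80.04]: sample 1 = 81.01 > UCL; sample 3 = 76.95 < LCL; sample 7 = 76.62 < LCL.

3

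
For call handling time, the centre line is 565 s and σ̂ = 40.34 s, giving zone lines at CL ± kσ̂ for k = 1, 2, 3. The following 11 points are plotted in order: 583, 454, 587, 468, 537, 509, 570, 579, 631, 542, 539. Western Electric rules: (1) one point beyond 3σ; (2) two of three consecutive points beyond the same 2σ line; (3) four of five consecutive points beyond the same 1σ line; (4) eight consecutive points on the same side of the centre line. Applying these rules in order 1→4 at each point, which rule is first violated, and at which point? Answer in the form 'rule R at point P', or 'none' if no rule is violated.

Zone of each point (C = within 1σ̂, B = 1σ̂–2σ̂, A = 2σ̂–3σ̂, * = beyond 3σ̂; sign = side of CL): 1:+C, 2:-A, 3:+C, 4:-A, 5:-C, 6:-B, 7:+C, 8:+C, 9:+B, 10:-C, 11:-C
Rule 2 (two of three consecutive points beyond the same 2σ limit) is satisfied at point 4.

rule 2 at point 4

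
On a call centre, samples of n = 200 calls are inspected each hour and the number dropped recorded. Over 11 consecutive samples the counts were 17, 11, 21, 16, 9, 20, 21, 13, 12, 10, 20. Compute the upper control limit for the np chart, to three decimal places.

p̄ = Σdᵢ / (k·n) = 170 / (11 × 200) = 0.07727
UCL = np̄ + 3·√(np̄(1−p̄)) = 15.4545 + 3 × √(15.4545×0.92273) = 15.4545 + 3 × 3.7763 = 26.7834

26.783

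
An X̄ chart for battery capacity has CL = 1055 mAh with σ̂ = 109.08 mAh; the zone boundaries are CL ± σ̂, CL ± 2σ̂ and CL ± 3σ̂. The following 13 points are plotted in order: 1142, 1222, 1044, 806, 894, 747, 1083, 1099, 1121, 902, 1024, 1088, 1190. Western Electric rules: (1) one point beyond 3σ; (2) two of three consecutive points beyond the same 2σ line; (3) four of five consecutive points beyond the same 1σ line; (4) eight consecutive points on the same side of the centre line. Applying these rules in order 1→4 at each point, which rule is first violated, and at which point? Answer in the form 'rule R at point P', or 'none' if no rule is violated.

rule 2 at point 6

Zone of each point (C = within 1σ̂, B = 1σ̂–2σ̂, A = 2σ̂–3σ̂, * = beyond 3σ̂; sign = side of CL): 1:+C, 2:+B, 3:-C, 4:-A, 5:-B, 6:-A, 7:+C, 8:+C, 9:+C, 10:-B, 11:-C, 12:+C, 13:+B
Rule 2 (two of three consecutive points beyond the same 2σ limit) is satisfied at point 6.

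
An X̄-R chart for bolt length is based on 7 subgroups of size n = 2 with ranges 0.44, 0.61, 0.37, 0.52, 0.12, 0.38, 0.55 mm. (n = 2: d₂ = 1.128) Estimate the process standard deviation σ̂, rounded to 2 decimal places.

R̄ = (0.44 + 0.61 + 0.37 + 0.52 + 0.12 + 0.38 + 0.55) / 7 = 0.4271
σ̂ = R̄ / d₂ = 0.4271 / 1.128 = 0.3787

0.38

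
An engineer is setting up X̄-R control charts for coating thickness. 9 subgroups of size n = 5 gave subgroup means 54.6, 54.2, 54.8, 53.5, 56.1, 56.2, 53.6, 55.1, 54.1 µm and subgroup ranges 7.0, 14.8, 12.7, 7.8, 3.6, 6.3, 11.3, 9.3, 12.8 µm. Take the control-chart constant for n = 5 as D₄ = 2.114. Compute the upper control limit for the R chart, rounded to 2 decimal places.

20.11

R̄ = (7.0 + 14.8 + 12.7 + 7.8 + 3.6 + 6.3 + 11.3 + 9.3 + 12.8) / 9 = 85.6000 / 9 = 9.5111
UCL_R = D₄·R̄ = 2.114 × 9.5111 = 20.1065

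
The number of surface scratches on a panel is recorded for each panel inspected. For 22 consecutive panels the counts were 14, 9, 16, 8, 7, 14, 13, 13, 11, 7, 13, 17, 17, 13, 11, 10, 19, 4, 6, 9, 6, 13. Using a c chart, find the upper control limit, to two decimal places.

c̄ = (14 + 9 + 16 + 8 + 7 + 14 + 13 + 13 + 11 + 7 + 13 + 17 + 17 + 13 + 11 + 10 + 19 + 4 + 6 + 9 + 6 + 13) / 22 = 250 / 22 = 11.3636
UCL = c̄ + 3√c̄ = 11.3636 + 3 × √11.3636 = 11.3636 + 3 × 3.3710 = 21.4766

21.48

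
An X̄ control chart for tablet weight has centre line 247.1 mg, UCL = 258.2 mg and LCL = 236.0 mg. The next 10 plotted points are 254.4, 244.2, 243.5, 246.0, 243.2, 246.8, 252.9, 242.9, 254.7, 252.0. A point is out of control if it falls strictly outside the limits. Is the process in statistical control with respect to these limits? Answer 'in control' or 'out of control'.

All 10 points lie within [236.0, 258.2].

in control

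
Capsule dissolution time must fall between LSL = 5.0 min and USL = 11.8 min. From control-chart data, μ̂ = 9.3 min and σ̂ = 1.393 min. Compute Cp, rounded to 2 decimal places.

0.81

Cp = (USL − LSL) / (6σ̂) = (11.8 − 5.0) / (6 × 1.393) = 6.8000 / 8.3580 = 0.8136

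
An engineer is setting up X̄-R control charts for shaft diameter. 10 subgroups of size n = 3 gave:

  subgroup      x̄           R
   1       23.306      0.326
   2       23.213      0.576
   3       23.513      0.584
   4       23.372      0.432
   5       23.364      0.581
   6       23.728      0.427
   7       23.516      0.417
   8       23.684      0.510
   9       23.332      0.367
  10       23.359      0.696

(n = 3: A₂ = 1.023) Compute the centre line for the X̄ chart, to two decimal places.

X̄̄ = (23.306 + 23.213 + 23.513 + 23.372 + 23.364 + 23.728 + 23.516 + 23.684 + 23.332 + 23.359) / 10 = 234.3870 / 10 = 23.4387
CL = X̄̄ = 23.4387

23.44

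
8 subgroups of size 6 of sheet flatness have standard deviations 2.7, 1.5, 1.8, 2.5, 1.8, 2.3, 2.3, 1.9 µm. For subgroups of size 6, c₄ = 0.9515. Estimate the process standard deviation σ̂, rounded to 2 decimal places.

2.21

s̄ = (2.7 + 1.5 + 1.8 + 2.5 + 1.8 + 2.3 + 2.3 + 1.9) / 8 = 2.1000
σ̂ = s̄ / c₄ = 2.1000 / 0.9515 = 2.2070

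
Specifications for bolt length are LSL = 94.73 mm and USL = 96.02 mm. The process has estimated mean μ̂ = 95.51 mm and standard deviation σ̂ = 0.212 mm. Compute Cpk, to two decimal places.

Cpu = (USL − μ̂) / (3σ̂) = (96.02 − 95.51) / (3 × 0.212) = 0.8019; Cpl = (μ̂ − LSL) / (3σ̂) = (95.51 − 94.73) / (3 × 0.212) = 1.2264; Cpk = min(Cpu, Cpl) = 0.8019

0.80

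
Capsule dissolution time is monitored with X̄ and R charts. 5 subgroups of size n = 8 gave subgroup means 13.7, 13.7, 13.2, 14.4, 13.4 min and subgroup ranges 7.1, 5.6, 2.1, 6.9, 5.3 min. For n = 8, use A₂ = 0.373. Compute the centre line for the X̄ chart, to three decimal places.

X̄̄ = (13.7 + 13.7 + 13.2 + 14.4 + 13.4) / 5 = 68.4000 / 5 = 13.6800
CL = X̄̄ = 13.6800

13.680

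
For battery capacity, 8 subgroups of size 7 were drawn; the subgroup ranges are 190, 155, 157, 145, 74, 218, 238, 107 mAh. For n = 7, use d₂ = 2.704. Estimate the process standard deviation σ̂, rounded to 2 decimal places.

59.36

R̄ = (190 + 155 + 157 + 145 + 74 + 218 + 238 + 107) / 8 = 160.5000
σ̂ = R̄ / d₂ = 160.5000 / 2.704 = 59.3565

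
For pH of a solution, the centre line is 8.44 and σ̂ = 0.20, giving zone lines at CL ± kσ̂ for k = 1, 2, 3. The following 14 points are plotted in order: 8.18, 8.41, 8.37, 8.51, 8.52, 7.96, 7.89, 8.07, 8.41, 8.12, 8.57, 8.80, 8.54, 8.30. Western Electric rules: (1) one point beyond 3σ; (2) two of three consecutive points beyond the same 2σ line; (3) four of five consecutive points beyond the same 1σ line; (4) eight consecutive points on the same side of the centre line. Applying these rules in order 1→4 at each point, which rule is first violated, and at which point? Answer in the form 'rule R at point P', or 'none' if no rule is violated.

Zone of each point (C = within 1σ̂, B = 1σ̂–2σ̂, A = 2σ̂–3σ̂, * = beyond 3σ̂; sign = side of CL): 1:-B, 2:-C, 3:-C, 4:+C, 5:+C, 6:-A, 7:-A, 8:-B, 9:-C, 10:-B, 11:+C, 12:+B, 13:+C, 14:-C
Rule 2 (two of three consecutive points beyond the same 2σ limit) is satisfied at point 7.

rule 2 at point 7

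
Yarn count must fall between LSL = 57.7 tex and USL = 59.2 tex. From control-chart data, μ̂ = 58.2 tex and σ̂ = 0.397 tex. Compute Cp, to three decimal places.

Cp = (USL − LSL) / (6σ̂) = (59.2 − 57.7) / (6 × 0.397) = 1.5000 / 2.3820 = 0.6297

0.630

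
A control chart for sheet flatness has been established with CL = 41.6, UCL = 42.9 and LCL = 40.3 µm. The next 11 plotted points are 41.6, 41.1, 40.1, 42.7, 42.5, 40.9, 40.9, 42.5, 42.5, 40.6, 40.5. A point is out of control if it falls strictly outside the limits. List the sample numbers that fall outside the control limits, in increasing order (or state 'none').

3

Compare each point to [40.3, 42.9]: sample 3 = 40.1 < LCL.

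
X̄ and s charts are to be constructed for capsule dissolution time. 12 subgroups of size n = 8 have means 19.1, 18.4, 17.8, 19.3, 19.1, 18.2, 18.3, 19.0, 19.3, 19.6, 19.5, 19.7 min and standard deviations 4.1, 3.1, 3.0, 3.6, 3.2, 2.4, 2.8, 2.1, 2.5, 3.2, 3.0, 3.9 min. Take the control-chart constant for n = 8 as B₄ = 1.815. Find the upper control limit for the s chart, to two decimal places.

s̄ = (4.1 + 3.1 + 3.0 + 3.6 + 3.2 + 2.4 + 2.8 + 2.1 + 2.5 + 3.2 + 3.0 + 3.9) / 12 = 3.0750
UCL_s = B₄·s̄ = 1.815 × 3.0750 = 5.5811

5.58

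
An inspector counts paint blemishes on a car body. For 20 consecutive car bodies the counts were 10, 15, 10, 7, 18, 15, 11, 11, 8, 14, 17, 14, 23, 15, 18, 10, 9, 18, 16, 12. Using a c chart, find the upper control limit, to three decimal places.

c̄ = (10 + 15 + 10 + 7 + 18 + 15 + 11 + 11 + 8 + 14 + 17 + 14 + 23 + 15 + 18 + 10 + 9 + 18 + 16 + 12) / 20 = 271 / 20 = 13.5500
UCL = c̄ + 3√c̄ = 13.5500 + 3 × √13.5500 = 13.5500 + 3 × 3.6810 = 24.5931

24.593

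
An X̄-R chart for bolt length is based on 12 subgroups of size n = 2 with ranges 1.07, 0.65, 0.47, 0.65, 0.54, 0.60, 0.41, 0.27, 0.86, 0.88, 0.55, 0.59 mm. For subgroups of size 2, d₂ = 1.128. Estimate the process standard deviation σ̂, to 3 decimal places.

R̄ = (1.07 + 0.65 + 0.47 + 0.65 + 0.54 + 0.60 + 0.41 + 0.27 + 0.86 + 0.88 + 0.55 + 0.59) / 12 = 0.6283
σ̂ = R̄ / d₂ = 0.6283 / 1.128 = 0.5570

0.557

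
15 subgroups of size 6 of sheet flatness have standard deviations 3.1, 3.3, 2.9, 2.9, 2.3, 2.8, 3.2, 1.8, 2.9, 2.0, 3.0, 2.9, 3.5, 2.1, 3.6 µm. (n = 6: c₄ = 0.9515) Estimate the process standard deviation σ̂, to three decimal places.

2.964

s̄ = (3.1 + 3.3 + 2.9 + 2.9 + 2.3 + 2.8 + 3.2 + 1.8 + 2.9 + 2.0 + 3.0 + 2.9 + 3.5 + 2.1 + 3.6) / 15 = 2.8200
σ̂ = s̄ / c₄ = 2.8200 / 0.9515 = 2.9637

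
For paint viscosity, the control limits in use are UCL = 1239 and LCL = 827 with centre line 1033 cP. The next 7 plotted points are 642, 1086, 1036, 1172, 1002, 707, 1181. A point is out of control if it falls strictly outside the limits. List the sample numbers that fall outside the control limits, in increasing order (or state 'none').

1, 6

Compare each point to [827, 1239]: sample 1 = 642 < LCL; sample 6 = 707 < LCL.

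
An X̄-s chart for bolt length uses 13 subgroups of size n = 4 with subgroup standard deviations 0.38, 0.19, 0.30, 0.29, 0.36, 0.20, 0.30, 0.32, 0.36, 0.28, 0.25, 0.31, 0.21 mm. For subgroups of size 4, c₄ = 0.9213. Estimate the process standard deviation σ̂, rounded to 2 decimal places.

s̄ = (0.38 + 0.19 + 0.30 + 0.29 + 0.36 + 0.20 + 0.30 + 0.32 + 0.36 + 0.28 + 0.25 + 0.31 + 0.21) / 13 = 0.2885
σ̂ = s̄ / c₄ = 0.2885 / 0.9213 = 0.3131

0.31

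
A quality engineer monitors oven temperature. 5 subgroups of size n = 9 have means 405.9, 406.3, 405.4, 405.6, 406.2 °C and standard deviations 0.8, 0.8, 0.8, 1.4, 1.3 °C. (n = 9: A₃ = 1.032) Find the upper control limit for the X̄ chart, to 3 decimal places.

406.933

X̄̄ = (405.9 + 406.3 + 405.4 + 405.6 + 406.2) / 5 = 405.8800
s̄ = (0.8 + 0.8 + 0.8 + 1.4 + 1.3) / 5 = 1.0200
UCL = X̄̄ + A₃·s̄ = 405.8800 + 1.032 × 1.0200 = 406.9326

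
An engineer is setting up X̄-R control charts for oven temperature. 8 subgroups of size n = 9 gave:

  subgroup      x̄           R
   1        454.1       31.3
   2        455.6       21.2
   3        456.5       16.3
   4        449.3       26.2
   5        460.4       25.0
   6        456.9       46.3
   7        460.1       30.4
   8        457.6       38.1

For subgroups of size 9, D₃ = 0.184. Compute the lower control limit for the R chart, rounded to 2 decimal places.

R̄ = (31.3 + 21.2 + 16.3 + 26.2 + 25.0 + 46.3 + 30.4 + 38.1) / 8 = 234.8000 / 8 = 29.3500
LCL_R = D₃·R̄ = 0.184 × 29.3500 = 5.4004

5.40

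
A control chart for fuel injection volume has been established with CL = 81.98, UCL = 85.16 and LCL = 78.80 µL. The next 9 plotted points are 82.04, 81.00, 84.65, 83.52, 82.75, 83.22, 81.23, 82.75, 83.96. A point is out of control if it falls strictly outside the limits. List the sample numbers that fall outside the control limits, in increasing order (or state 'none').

none

All 9 points lie within [78.80, 85.16].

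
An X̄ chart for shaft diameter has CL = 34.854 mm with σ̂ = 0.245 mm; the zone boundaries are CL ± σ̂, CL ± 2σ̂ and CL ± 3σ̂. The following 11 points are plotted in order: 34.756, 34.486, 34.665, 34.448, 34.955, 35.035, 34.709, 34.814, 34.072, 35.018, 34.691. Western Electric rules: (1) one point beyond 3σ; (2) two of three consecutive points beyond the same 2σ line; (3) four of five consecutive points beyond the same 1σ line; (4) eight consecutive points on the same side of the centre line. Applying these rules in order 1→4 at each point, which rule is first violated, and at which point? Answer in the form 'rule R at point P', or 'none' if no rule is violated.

rule 1 at point 9

Zone of each point (C = within 1σ̂, B = 1σ̂–2σ̂, A = 2σ̂–3σ̂, * = beyond 3σ̂; sign = side of CL): 1:-C, 2:-B, 3:-C, 4:-B, 5:+C, 6:+C, 7:-C, 8:-C, 9:-*, 10:+C, 11:-C
Rule 1 (one point beyond the 3σ limits) is satisfied at point 9.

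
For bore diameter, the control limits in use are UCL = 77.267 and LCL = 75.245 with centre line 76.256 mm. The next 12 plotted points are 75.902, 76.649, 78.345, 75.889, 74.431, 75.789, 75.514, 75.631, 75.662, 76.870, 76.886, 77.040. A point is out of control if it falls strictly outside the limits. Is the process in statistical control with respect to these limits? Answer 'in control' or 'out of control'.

out of control

Compare each point to [75.245, 77.267]: sample 3 = 78.345 > UCL; sample 5 = 74.431 < LCL.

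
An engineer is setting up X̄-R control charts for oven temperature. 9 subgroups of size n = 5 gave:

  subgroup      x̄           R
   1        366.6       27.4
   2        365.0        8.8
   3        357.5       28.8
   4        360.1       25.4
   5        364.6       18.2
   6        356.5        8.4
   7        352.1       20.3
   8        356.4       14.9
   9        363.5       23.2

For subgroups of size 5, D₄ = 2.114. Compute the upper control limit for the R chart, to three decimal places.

R̄ = (27.4 + 8.8 + 28.8 + 25.4 + 18.2 + 8.4 + 20.3 + 14.9 + 23.2) / 9 = 175.4000 / 9 = 19.4889
UCL_R = D₄·R̄ = 2.114 × 19.4889 = 41.1995

41.200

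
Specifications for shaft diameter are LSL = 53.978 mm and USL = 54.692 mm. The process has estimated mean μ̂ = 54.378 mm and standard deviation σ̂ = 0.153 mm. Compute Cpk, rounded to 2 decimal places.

Cpu = (USL − μ̂) / (3σ̂) = (54.692 − 54.378) / (3 × 0.153) = 0.6841; Cpl = (μ̂ − LSL) / (3σ̂) = (54.378 − 53.978) / (3 × 0.153) = 0.8715; Cpk = min(Cpu, Cpl) = 0.6841

0.68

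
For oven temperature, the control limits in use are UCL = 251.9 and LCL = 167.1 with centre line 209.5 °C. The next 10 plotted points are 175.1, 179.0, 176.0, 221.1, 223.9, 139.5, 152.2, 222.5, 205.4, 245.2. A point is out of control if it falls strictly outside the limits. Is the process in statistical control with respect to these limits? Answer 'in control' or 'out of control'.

Compare each point to [167.1, 251.9]: sample 6 = 139.5 < LCL; sample 7 = 152.2 < LCL.

out of control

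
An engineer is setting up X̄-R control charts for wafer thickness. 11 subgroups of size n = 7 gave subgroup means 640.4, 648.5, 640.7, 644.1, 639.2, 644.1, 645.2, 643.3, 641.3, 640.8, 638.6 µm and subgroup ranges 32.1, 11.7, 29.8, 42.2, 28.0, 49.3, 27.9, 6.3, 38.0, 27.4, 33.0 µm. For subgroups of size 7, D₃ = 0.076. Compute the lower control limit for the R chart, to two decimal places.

R̄ = (32.1 + 11.7 + 29.8 + 42.2 + 28.0 + 49.3 + 27.9 + 6.3 + 38.0 + 27.4 + 33.0) / 11 = 325.7000 / 11 = 29.6091
LCL_R = D₃·R̄ = 0.076 × 29.6091 = 2.2503

2.25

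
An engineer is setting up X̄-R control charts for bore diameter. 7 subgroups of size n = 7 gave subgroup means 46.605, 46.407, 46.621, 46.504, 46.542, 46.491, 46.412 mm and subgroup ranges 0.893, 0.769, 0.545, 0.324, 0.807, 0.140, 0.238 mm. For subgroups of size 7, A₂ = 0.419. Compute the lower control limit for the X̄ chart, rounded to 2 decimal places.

X̄̄ = (46.605 + 46.407 + 46.621 + 46.504 + 46.542 + 46.491 + 46.412) / 7 = 325.5820 / 7 = 46.5117
R̄ = (0.893 + 0.769 + 0.545 + 0.324 + 0.807 + 0.140 + 0.238) / 7 = 3.7160 / 7 = 0.5309
LCL = X̄̄ − A₂·R̄ = 46.5117 − 0.419 × 0.5309 = 46.2893

46.29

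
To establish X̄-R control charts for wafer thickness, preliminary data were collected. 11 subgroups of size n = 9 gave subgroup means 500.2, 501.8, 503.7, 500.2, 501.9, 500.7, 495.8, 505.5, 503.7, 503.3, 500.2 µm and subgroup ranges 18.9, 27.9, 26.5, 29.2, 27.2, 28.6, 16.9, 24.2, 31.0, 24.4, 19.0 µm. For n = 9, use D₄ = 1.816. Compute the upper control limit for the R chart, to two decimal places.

45.20

R̄ = (18.9 + 27.9 + 26.5 + 29.2 + 27.2 + 28.6 + 16.9 + 24.2 + 31.0 + 24.4 + 19.0) / 11 = 273.8000 / 11 = 24.8909
UCL_R = D₄·R̄ = 1.816 × 24.8909 = 45.2019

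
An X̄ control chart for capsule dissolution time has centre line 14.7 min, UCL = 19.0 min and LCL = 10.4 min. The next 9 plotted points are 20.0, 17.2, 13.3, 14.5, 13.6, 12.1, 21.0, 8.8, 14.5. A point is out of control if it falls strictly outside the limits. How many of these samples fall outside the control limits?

3

Compare each point to [10.4, 19.0]: sample 1 = 20.0 > UCL; sample 7 = 21.0 > UCL; sample 8 = 8.8 < LCL.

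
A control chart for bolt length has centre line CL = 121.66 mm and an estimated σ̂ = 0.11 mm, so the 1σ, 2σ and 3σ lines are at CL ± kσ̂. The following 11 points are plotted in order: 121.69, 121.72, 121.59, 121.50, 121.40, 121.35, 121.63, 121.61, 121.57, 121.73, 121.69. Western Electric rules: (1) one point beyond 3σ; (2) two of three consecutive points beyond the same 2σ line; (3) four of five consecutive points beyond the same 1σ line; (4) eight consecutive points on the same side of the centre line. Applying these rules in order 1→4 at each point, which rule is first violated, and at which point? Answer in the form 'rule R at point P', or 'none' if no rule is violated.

Zone of each point (C = within 1σ̂, B = 1σ̂–2σ̂, A = 2σ̂–3σ̂, * = beyond 3σ̂; sign = side of CL): 1:+C, 2:+C, 3:-C, 4:-B, 5:-A, 6:-A, 7:-C, 8:-C, 9:-C, 10:+C, 11:+C
Rule 2 (two of three consecutive points beyond the same 2σ limit) is satisfied at point 6.

rule 2 at point 6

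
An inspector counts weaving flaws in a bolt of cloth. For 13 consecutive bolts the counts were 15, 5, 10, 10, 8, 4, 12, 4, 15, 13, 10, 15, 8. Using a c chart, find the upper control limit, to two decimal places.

c̄ = (15 + 5 + 10 + 10 + 8 + 4 + 12 + 4 + 15 + 13 + 10 + 15 + 8) / 13 = 129 / 13 = 9.9231
UCL = c̄ + 3√c̄ = 9.9231 + 3 × √9.9231 = 9.9231 + 3 × 3.1501 = 19.3734

19.37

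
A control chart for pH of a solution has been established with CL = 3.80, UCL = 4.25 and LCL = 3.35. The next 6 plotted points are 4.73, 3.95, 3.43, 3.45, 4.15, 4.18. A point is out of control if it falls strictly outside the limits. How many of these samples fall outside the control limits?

1

Compare each point to [3.35, 4.25]: sample 1 = 4.73 > UCL.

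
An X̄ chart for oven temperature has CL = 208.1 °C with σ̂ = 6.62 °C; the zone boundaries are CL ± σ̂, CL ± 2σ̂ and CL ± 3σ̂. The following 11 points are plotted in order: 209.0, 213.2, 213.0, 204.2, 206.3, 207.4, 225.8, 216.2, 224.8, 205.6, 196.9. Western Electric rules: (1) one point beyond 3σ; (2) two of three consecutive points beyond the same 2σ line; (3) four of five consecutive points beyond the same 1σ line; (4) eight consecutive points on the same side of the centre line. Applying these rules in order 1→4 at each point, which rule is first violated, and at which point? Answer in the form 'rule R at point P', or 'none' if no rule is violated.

Zone of each point (C = within 1σ̂, B = 1σ̂–2σ̂, A = 2σ̂–3σ̂, * = beyond 3σ̂; sign = side of CL): 1:+C, 2:+C, 3:+C, 4:-C, 5:-C, 6:-C, 7:+A, 8:+B, 9:+A, 10:-C, 11:-B
Rule 2 (two of three consecutive points beyond the same 2σ limit) is satisfied at point 9.

rule 2 at point 9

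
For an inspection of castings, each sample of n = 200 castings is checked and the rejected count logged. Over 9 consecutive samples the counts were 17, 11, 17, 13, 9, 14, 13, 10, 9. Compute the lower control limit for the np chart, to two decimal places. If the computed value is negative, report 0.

2.26

p̄ = Σdᵢ / (k·n) = 113 / (9 × 200) = 0.06278
LCL = np̄ − 3·√(np̄(1−p̄)) = 12.5556 − 3 × 3.4304 = 2.2645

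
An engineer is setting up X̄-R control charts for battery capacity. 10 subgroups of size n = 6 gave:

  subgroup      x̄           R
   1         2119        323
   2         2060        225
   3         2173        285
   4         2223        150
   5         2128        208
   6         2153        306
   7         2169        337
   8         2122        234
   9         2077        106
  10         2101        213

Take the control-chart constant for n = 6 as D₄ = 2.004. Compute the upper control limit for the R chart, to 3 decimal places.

R̄ = (323 + 225 + 285 + 150 + 208 + 306 + 337 + 234 + 106 + 213) / 10 = 2387.0000 / 10 = 238.7000
UCL_R = D₄·R̄ = 2.004 × 238.7000 = 478.3548

478.355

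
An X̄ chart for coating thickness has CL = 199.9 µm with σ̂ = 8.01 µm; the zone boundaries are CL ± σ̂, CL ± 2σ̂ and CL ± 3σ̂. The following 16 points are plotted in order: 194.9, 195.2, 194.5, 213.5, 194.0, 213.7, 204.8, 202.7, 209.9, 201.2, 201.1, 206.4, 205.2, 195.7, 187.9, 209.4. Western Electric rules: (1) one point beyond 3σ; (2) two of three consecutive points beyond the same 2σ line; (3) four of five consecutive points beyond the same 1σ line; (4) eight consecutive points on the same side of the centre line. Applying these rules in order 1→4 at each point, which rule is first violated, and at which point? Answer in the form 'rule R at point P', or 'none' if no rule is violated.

rule 4 at point 13

Zone of each point (C = within 1σ̂, B = 1σ̂–2σ̂, A = 2σ̂–3σ̂, * = beyond 3σ̂; sign = side of CL): 1:-C, 2:-C, 3:-C, 4:+B, 5:-C, 6:+B, 7:+C, 8:+C, 9:+B, 10:+C, 11:+C, 12:+C, 13:+C, 14:-C, 15:-B, 16:+B
Rule 4 (eight consecutive points on the same side of the centre line) is satisfied at point 13.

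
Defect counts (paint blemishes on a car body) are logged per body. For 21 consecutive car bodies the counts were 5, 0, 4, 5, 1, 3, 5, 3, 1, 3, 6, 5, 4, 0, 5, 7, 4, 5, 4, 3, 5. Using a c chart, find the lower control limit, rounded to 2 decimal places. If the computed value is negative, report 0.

0.00

c̄ = (5 + 0 + 4 + 5 + 1 + 3 + 5 + 3 + 1 + 3 + 6 + 5 + 4 + 0 + 5 + 7 + 4 + 5 + 4 + 3 + 5) / 21 = 78 / 21 = 3.7143
LCL = c̄ − 3√c̄ = 3.7143 − 3 × 1.9272 = -2.0675 → 0 (cannot be negative)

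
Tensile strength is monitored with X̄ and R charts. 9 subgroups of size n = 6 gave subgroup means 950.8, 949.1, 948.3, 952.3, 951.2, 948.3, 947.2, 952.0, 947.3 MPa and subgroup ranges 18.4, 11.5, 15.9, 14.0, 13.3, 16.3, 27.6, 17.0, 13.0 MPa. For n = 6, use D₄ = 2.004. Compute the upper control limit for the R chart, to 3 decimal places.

R̄ = (18.4 + 11.5 + 15.9 + 14.0 + 13.3 + 16.3 + 27.6 + 17.0 + 13.0) / 9 = 147.0000 / 9 = 16.3333
UCL_R = D₄·R̄ = 2.004 × 16.3333 = 32.7320

32.732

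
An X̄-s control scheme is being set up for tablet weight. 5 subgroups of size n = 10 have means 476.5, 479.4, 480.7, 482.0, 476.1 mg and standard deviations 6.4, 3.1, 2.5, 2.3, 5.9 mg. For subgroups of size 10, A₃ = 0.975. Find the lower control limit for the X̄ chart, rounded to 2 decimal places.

475.00

X̄̄ = (476.5 + 479.4 + 480.7 + 482.0 + 476.1) / 5 = 478.9400
s̄ = (6.4 + 3.1 + 2.5 + 2.3 + 5.9) / 5 = 4.0400
LCL = X̄̄ − A₃·s̄ = 478.9400 − 0.975 × 4.0400 = 475.0010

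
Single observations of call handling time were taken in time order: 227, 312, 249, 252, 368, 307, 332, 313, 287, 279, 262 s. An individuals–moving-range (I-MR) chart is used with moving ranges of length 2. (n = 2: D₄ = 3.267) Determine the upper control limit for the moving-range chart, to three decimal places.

Moving ranges: 85, 63, 3, 116, 61, 25, 19, 26, 8, 17; M̄R̄ = 423.0000 / 10 = 42.3000
UCL_MR = D₄·M̄R̄ = 3.267 × 42.3000 = 138.1941

138.194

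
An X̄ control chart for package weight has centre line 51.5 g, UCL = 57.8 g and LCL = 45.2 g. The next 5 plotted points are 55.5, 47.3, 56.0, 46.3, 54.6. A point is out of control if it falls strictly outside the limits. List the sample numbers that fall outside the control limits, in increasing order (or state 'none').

none

All 5 points lie within [45.2, 57.8].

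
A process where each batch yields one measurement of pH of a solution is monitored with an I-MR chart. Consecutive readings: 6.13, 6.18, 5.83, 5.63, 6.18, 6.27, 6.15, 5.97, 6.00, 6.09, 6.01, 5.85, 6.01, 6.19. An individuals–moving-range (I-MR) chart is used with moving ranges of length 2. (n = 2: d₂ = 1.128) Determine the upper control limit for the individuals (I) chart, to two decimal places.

X̄ = (6.13 + 6.18 + 5.83 + 5.63 + 6.18 + 6.27 + 6.15 + 5.97 + 6.00 + 6.09 + 6.01 + 5.85 + 6.01 + 6.19) / 14 = 6.0350
Moving ranges: 0.05, 0.35, 0.20, 0.55, 0.09, 0.12, 0.18, 0.03, 0.09, 0.08, 0.16, 0.16, 0.18; M̄R̄ = 2.2400 / 13 = 0.1723
UCL = X̄ + 3·M̄R̄/d₂ = 6.0350 + 3 × 0.1723 / 1.128 = 6.4933

6.49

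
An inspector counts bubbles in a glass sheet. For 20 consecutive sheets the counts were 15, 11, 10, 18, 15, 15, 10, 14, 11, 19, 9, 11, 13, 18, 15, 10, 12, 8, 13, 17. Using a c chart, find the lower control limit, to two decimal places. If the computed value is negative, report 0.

c̄ = (15 + 11 + 10 + 18 + 15 + 15 + 10 + 14 + 11 + 19 + 9 + 11 + 13 + 18 + 15 + 10 + 12 + 8 + 13 + 17) / 20 = 264 / 20 = 13.2000
LCL = c̄ − 3√c̄ = 13.2000 − 3 × 3.6332 = 2.3005

2.30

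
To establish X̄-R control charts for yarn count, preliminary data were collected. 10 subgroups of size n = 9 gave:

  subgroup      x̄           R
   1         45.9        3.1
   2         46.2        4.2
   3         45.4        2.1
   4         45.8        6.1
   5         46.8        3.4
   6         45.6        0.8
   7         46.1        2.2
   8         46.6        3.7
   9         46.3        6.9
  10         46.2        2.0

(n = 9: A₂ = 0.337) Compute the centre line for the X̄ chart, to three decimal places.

X̄̄ = (45.9 + 46.2 + 45.4 + 45.8 + 46.8 + 45.6 + 46.1 + 46.6 + 46.3 + 46.2) / 10 = 460.9000 / 10 = 46.0900
CL = X̄̄ = 46.0900

46.090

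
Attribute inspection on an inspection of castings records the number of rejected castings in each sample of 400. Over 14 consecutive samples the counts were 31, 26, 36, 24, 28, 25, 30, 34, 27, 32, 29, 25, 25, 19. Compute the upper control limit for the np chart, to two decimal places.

43.22

p̄ = Σdᵢ / (k·n) = 391 / (14 × 400) = 0.06982
UCL = np̄ + 3·√(np̄(1−p̄)) = 27.9286 + 3 × √(27.9286×0.93018) = 27.9286 + 3 × 5.0969 = 43.2193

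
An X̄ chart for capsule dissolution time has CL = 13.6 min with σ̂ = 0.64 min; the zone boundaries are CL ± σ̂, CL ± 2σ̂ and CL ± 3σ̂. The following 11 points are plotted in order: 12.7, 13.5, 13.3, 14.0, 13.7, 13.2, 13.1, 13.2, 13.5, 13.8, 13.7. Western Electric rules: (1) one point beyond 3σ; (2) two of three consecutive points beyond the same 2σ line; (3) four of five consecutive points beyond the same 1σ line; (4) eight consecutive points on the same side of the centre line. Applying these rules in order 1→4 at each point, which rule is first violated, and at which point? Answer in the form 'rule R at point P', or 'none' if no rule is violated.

none

Zone of each point (C = within 1σ̂, B = 1σ̂–2σ̂, A = 2σ̂–3σ̂, * = beyond 3σ̂; sign = side of CL): 1:-B, 2:-C, 3:-C, 4:+C, 5:+C, 6:-C, 7:-C, 8:-C, 9:-C, 10:+C, 11:+C
No rule fires across all 11 points.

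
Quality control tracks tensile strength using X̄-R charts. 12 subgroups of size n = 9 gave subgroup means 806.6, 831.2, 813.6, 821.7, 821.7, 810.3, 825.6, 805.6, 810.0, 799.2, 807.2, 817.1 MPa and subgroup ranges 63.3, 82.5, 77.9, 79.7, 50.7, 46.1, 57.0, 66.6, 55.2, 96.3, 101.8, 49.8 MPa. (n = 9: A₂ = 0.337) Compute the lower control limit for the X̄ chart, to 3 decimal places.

X̄̄ = (806.6 + 831.2 + 813.6 + 821.7 + 821.7 + 810.3 + 825.6 + 805.6 + 810.0 + 799.2 + 807.2 + 817.1) / 12 = 9769.8000 / 12 = 814.1500
R̄ = (63.3 + 82.5 + 77.9 + 79.7 + 50.7 + 46.1 + 57.0 + 66.6 + 55.2 + 96.3 + 101.8 + 49.8) / 12 = 826.9000 / 12 = 68.9083
LCL = X̄̄ − A₂·R̄ = 814.1500 − 0.337 × 68.9083 = 790.9279

790.928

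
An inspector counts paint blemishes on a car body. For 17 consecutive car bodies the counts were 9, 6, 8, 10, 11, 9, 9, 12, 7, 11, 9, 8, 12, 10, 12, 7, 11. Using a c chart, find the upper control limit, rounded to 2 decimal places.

c̄ = (9 + 6 + 8 + 10 + 11 + 9 + 9 + 12 + 7 + 11 + 9 + 8 + 12 + 10 + 12 + 7 + 11) / 17 = 161 / 17 = 9.4706
UCL = c̄ + 3√c̄ = 9.4706 + 3 × √9.4706 = 9.4706 + 3 × 3.0774 = 18.7029

18.70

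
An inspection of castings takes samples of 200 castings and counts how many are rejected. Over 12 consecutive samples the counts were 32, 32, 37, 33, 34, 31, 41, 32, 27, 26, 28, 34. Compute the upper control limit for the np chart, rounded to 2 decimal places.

p̄ = Σdᵢ / (k·n) = 387 / (12 × 200) = 0.16125
UCL = np̄ + 3·√(np̄(1−p̄)) = 32.2500 + 3 × √(32.2500×0.83875) = 32.2500 + 3 × 5.2009 = 47.8528

47.85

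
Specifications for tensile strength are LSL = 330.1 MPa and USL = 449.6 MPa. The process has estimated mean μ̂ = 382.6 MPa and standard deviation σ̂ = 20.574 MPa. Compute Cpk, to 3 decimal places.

Cpu = (USL − μ̂) / (3σ̂) = (449.6 − 382.6) / (3 × 20.574) = 1.0855; Cpl = (μ̂ − LSL) / (3σ̂) = (382.6 − 330.1) / (3 × 20.574) = 0.8506; Cpk = min(Cpu, Cpl) = 0.8506

0.851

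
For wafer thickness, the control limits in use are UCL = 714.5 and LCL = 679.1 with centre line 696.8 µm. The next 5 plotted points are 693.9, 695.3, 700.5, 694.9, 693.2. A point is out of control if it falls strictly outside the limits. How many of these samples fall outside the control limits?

0

All 5 points lie within [679.1, 714.5].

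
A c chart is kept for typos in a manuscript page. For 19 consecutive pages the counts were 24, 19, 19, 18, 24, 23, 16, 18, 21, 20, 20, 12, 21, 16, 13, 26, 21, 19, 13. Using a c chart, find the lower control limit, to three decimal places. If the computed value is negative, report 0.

5.992

c̄ = (24 + 19 + 19 + 18 + 24 + 23 + 16 + 18 + 21 + 20 + 20 + 12 + 21 + 16 + 13 + 26 + 21 + 19 + 13) / 19 = 363 / 19 = 19.1053
LCL = c̄ − 3√c̄ = 19.1053 − 3 × 4.3710 = 5.9924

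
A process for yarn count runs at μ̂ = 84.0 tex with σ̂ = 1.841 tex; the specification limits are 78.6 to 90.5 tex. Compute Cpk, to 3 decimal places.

0.978

Cpu = (USL − μ̂) / (3σ̂) = (90.5 − 84.0) / (3 × 1.841) = 1.1769; Cpl = (μ̂ − LSL) / (3σ̂) = (84.0 − 78.6) / (3 × 1.841) = 0.9777; Cpk = min(Cpu, Cpl) = 0.9777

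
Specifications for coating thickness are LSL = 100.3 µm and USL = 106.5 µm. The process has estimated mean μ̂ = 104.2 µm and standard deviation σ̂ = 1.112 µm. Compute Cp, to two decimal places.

0.93

Cp = (USL − LSL) / (6σ̂) = (106.5 − 100.3) / (6 × 1.112) = 6.2000 / 6.6720 = 0.9293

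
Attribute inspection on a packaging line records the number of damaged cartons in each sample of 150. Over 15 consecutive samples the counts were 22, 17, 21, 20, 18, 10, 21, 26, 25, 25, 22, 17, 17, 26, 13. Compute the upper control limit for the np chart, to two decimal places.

p̄ = Σdᵢ / (k·n) = 300 / (15 × 150) = 0.13333
UCL = np̄ + 3·√(np̄(1−p̄)) = 20.0000 + 3 × √(20.0000×0.86667) = 20.0000 + 3 × 4.1633 = 32.4900

32.49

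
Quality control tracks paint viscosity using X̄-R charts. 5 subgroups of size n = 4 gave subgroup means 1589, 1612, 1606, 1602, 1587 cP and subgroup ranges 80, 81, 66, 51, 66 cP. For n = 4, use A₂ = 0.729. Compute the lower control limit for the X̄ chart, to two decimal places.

X̄̄ = (1589 + 1612 + 1606 + 1602 + 1587) / 5 = 7996.0000 / 5 = 1599.2000
R̄ = (80 + 81 + 66 + 51 + 66) / 5 = 344.0000 / 5 = 68.8000
LCL = X̄̄ − A₂·R̄ = 1599.2000 − 0.729 × 68.8000 = 1549.0448

1549.04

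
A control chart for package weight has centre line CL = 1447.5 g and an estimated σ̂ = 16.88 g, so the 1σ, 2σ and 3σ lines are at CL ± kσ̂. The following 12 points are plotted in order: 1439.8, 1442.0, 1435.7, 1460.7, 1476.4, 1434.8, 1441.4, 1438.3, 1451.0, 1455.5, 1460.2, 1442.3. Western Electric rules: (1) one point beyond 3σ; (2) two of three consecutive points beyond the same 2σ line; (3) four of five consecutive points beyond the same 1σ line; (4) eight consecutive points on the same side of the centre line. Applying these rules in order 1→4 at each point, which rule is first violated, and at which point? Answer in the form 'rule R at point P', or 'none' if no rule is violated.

none

Zone of each point (C = within 1σ̂, B = 1σ̂–2σ̂, A = 2σ̂–3σ̂, * = beyond 3σ̂; sign = side of CL): 1:-C, 2:-C, 3:-C, 4:+C, 5:+B, 6:-C, 7:-C, 8:-C, 9:+C, 10:+C, 11:+C, 12:-C
No rule fires across all 12 points.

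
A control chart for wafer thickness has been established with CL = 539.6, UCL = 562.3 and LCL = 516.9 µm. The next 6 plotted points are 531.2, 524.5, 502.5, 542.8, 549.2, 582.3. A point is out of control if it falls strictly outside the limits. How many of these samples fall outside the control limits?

2

Compare each point to [516.9, 562.3]: sample 3 = 502.5 < LCL; sample 6 = 582.3 > UCL.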